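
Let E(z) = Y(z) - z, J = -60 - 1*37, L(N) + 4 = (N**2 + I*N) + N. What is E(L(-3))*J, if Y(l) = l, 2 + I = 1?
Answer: 0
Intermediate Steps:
I = -1 (I = -2 + 1 = -1)
L(N) = -4 + N**2 (L(N) = -4 + ((N**2 - N) + N) = -4 + N**2)
J = -97 (J = -60 - 37 = -97)
E(z) = 0 (E(z) = z - z = 0)
E(L(-3))*J = 0*(-97) = 0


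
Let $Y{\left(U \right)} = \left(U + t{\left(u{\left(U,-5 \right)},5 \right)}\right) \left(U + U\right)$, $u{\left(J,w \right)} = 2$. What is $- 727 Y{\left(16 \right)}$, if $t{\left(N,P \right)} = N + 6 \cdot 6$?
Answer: $-1256256$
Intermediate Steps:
$t{\left(N,P \right)} = 36 + N$ ($t{\left(N,P \right)} = N + 36 = 36 + N$)
$Y{\left(U \right)} = 2 U \left(38 + U\right)$ ($Y{\left(U \right)} = \left(U + \left(36 + 2\right)\right) \left(U + U\right) = \left(U + 38\right) 2 U = \left(38 + U\right) 2 U = 2 U \left(38 + U\right)$)
$- 727 Y{\left(16 \right)} = - 727 \cdot 2 \cdot 16 \left(38 + 16\right) = - 727 \cdot 2 \cdot 16 \cdot 54 = \left(-727\right) 1728 = -1256256$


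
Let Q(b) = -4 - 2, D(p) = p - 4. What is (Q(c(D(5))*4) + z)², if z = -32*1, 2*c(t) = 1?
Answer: 1444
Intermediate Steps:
D(p) = -4 + p
c(t) = ½ (c(t) = (½)*1 = ½)
z = -32
Q(b) = -6
(Q(c(D(5))*4) + z)² = (-6 - 32)² = (-38)² = 1444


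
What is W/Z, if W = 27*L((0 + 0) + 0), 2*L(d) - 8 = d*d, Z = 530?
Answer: 54/265 ≈ 0.20377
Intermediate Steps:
L(d) = 4 + d²/2 (L(d) = 4 + (d*d)/2 = 4 + d²/2)
W = 108 (W = 27*(4 + ((0 + 0) + 0)²/2) = 27*(4 + (0 + 0)²/2) = 27*(4 + (½)*0²) = 27*(4 + (½)*0) = 27*(4 + 0) = 27*4 = 108)
W/Z = 108/530 = 108*(1/530) = 54/265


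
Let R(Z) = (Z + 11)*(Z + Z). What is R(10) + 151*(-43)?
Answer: -6073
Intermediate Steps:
R(Z) = 2*Z*(11 + Z) (R(Z) = (11 + Z)*(2*Z) = 2*Z*(11 + Z))
R(10) + 151*(-43) = 2*10*(11 + 10) + 151*(-43) = 2*10*21 - 6493 = 420 - 6493 = -6073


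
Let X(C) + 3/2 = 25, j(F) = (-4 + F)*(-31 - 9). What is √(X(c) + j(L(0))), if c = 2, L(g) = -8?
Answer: √2014/2 ≈ 22.439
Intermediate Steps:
j(F) = 160 - 40*F (j(F) = (-4 + F)*(-40) = 160 - 40*F)
X(C) = 47/2 (X(C) = -3/2 + 25 = 47/2)
√(X(c) + j(L(0))) = √(47/2 + (160 - 40*(-8))) = √(47/2 + (160 + 320)) = √(47/2 + 480) = √(1007/2) = √2014/2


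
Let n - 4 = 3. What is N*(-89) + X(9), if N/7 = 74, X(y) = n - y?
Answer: -46104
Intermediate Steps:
n = 7 (n = 4 + 3 = 7)
X(y) = 7 - y
N = 518 (N = 7*74 = 518)
N*(-89) + X(9) = 518*(-89) + (7 - 1*9) = -46102 + (7 - 9) = -46102 - 2 = -46104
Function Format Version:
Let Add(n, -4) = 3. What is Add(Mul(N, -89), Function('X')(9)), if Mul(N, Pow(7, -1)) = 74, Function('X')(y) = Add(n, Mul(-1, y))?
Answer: -46104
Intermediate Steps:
n = 7 (n = Add(4, 3) = 7)
Function('X')(y) = Add(7, Mul(-1, y))
N = 518 (N = Mul(7, 74) = 518)
Add(Mul(N, -89), Function('X')(9)) = Add(Mul(518, -89), Add(7, Mul(-1, 9))) = Add(-46102, Add(7, -9)) = Add(-46102, -2) = -46104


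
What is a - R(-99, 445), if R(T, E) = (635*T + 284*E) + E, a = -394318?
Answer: -458278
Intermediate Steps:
R(T, E) = 285*E + 635*T (R(T, E) = (284*E + 635*T) + E = 285*E + 635*T)
a - R(-99, 445) = -394318 - (285*445 + 635*(-99)) = -394318 - (126825 - 62865) = -394318 - 1*63960 = -394318 - 63960 = -458278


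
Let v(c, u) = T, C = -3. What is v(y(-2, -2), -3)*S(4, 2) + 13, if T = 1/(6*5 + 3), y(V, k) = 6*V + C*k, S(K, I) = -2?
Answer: 427/33 ≈ 12.939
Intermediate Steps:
y(V, k) = -3*k + 6*V (y(V, k) = 6*V - 3*k = -3*k + 6*V)
T = 1/33 (T = 1/(30 + 3) = 1/33 ≈ 0.030303)
v(c, u) = 1/33
v(y(-2, -2), -3)*S(4, 2) + 13 = (1/33)*(-2) + 13 = -2/33 + 13 = 427/33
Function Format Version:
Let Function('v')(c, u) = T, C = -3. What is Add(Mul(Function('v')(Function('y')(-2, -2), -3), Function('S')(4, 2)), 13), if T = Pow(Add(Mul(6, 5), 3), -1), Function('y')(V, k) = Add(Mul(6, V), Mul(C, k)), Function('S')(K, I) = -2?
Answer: Rational(427, 33) ≈ 12.939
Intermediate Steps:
Function('y')(V, k) = Add(Mul(-3, k), Mul(6, V)) (Function('y')(V, k) = Add(Mul(6, V), Mul(-3, k)) = Add(Mul(-3, k), Mul(6, V)))
T = Rational(1, 33) (T = Pow(Add(30, 3), -1) = Pow(33, -1) = Rational(1, 33) ≈ 0.030303)
Function('v')(c, u) = Rational(1, 33)
Add(Mul(Function('v')(Function('y')(-2, -2), -3), Function('S')(4, 2)), 13) = Add(Mul(Rational(1, 33), -2), 13) = Add(Rational(-2, 33), 13) = Rational(427, 33)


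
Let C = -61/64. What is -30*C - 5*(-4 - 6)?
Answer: 2515/32 ≈ 78.594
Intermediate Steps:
C = -61/64 (C = -61*1/64 = -61/64 ≈ -0.95313)
-30*C - 5*(-4 - 6) = -30*(-61/64) - 5*(-4 - 6) = 915/32 - 5*(-10) = 915/32 + 50 = 2515/32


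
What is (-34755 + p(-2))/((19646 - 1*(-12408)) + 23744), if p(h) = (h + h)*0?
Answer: -34755/55798 ≈ -0.62287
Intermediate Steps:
p(h) = 0 (p(h) = (2*h)*0 = 0)
(-34755 + p(-2))/((19646 - 1*(-12408)) + 23744) = (-34755 + 0)/((19646 - 1*(-12408)) + 23744) = -34755/((19646 + 12408) + 23744) = -34755/(32054 + 23744) = -34755/55798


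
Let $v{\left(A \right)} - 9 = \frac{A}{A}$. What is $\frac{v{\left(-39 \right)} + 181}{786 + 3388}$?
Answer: $\frac{191}{4174} \approx 0.045759$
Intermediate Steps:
$v{\left(A \right)} = 10$ ($v{\left(A \right)} = 9 + \frac{A}{A} = 9 + 1 = 10$)
$\frac{v{\left(-39 \right)} + 181}{786 + 3388} = \frac{10 + 181}{786 + 3388} = \frac{191}{4174}$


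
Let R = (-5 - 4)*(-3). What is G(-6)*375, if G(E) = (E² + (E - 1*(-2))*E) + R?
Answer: 32625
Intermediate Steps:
R = 27 (R = -9*(-3) = 27)
G(E) = 27 + E² + E*(2 + E) (G(E) = (E² + (E - 1*(-2))*E) + 27 = (E² + (E + 2)*E) + 27 = (E² + (2 + E)*E) + 27 = (E² + E*(2 + E)) + 27 = 27 + E² + E*(2 + E))
G(-6)*375 = (27 + 2*(-6) + 2*(-6)²)*375 = (27 - 12 + 2*36)*375 = (27 - 12 + 72)*375 = 87*375 = 32625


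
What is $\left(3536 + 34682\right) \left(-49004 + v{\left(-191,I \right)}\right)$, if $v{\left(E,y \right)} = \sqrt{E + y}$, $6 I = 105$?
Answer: $-1872834872 + 19109 i \sqrt{694} \approx -1.8728 \cdot 10^{9} + 5.0341 \cdot 10^{5} i$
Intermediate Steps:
$I = \frac{35}{2}$ ($I = \frac{1}{6} \cdot 105 = \frac{35}{2} \approx 17.5$)
$\left(3536 + 34682\right) \left(-49004 + v{\left(-191,I \right)}\right) = \left(3536 + 34682\right) \left(-49004 + \sqrt{-191 + \frac{35}{2}}\right) = 38218 \left(-49004 + \sqrt{- \frac{347}{2}}\right) = 38218 \left(-49004 + \frac{i \sqrt{694}}{2}\right) = -1872834872 + 19109 i \sqrt{694}$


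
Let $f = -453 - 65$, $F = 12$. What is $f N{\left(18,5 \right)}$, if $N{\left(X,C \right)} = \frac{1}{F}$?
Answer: $- \frac{259}{6} \approx -43.167$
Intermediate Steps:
$N{\left(X,C \right)} = \frac{1}{12}$
$f = -518$
$f N{\left(18,5 \right)} = \left(-518\right) \frac{1}{12} = - \frac{259}{6}$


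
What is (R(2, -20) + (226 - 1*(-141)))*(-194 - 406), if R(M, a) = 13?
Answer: -228000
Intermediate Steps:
(R(2, -20) + (226 - 1*(-141)))*(-194 - 406) = (13 + (226 - 1*(-141)))*(-194 - 406) = (13 + (226 + 141))*(-600) = (13 + 367)*(-600) = 380*(-600) = -228000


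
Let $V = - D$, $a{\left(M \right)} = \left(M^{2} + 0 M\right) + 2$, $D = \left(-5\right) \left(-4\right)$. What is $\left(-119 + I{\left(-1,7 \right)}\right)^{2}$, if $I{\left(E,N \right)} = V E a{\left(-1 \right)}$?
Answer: $3481$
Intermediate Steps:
$D = 20$
$a{\left(M \right)} = 2 + M^{2}$ ($a{\left(M \right)} = \left(M^{2} + 0\right) + 2 = M^{2} + 2 = 2 + M^{2}$)
$V = -20$ ($V = \left(-1\right) 20 = -20$)
$I{\left(E,N \right)} = - 60 E$ ($I{\left(E,N \right)} = - 20 E \left(2 + \left(-1\right)^{2}\right) = - 20 E \left(2 + 1\right) = - 20 E 3 = - 60 E$)
$\left(-119 + I{\left(-1,7 \right)}\right)^{2} = \left(-119 - -60\right)^{2} = \left(-119 + 60\right)^{2} = \left(-59\right)^{2} = 3481$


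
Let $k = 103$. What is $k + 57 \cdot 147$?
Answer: $8482$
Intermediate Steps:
$k + 57 \cdot 147 = 103 + 57 \cdot 147 = 103 + 8379 = 8482$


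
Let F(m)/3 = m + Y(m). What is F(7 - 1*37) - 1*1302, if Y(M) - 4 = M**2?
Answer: 1320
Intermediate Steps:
Y(M) = 4 + M**2
F(m) = 12 + 3*m + 3*m**2 (F(m) = 3*(m + (4 + m**2)) = 3*(4 + m + m**2) = 12 + 3*m + 3*m**2)
F(7 - 1*37) - 1*1302 = (12 + 3*(7 - 1*37) + 3*(7 - 1*37)**2) - 1*1302 = (12 + 3*(7 - 37) + 3*(7 - 37)**2) - 1302 = (12 + 3*(-30) + 3*(-30)**2) - 1302 = (12 - 90 + 3*900) - 1302 = (12 - 90 + 2700) - 1302 = 2622 - 1302 = 1320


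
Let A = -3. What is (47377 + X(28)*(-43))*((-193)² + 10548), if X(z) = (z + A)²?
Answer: 979934094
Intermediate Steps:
X(z) = (-3 + z)² (X(z) = (z - 3)² = (-3 + z)²)
(47377 + X(28)*(-43))*((-193)² + 10548) = (47377 + (-3 + 28)²*(-43))*((-193)² + 10548) = (47377 + 25²*(-43))*(37249 + 10548) = (47377 + 625*(-43))*47797 = (47377 - 26875)*47797 = 20502*47797 = 979934094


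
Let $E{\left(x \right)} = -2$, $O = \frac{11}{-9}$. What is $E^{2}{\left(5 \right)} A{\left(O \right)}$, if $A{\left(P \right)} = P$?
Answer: $- \frac{44}{9} \approx -4.8889$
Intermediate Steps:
$O = - \frac{11}{9}$ ($O = 11 \left(- \frac{1}{9}\right) = - \frac{11}{9} \approx -1.2222$)
$E^{2}{\left(5 \right)} A{\left(O \right)} = \left(-2\right)^{2} \left(- \frac{11}{9}\right) = 4 \left(- \frac{11}{9}\right) = - \frac{44}{9}$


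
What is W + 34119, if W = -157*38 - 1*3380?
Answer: 24773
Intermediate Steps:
W = -9346 (W = -5966 - 3380 = -9346)
W + 34119 = -9346 + 34119 = 24773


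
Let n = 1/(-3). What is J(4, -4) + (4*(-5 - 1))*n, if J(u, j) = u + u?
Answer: 16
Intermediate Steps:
n = -⅓ (n = 1*(-⅓) = -⅓ ≈ -0.33333)
J(u, j) = 2*u
J(4, -4) + (4*(-5 - 1))*n = 2*4 + (4*(-5 - 1))*(-⅓) = 8 + (4*(-6))*(-⅓) = 8 - 24*(-⅓) = 8 + 8 = 16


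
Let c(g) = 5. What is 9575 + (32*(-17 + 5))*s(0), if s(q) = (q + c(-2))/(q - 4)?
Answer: 10055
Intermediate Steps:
s(q) = (5 + q)/(-4 + q) (s(q) = (q + 5)/(q - 4) = (5 + q)/(-4 + q))
9575 + (32*(-17 + 5))*s(0) = 9575 + (32*(-17 + 5))*((5 + 0)/(-4 + 0)) = 9575 + (32*(-12))*(5/(-4)) = 9575 - (-96)*5 = 9575 - 384*(-5/4) = 9575 + 480 = 10055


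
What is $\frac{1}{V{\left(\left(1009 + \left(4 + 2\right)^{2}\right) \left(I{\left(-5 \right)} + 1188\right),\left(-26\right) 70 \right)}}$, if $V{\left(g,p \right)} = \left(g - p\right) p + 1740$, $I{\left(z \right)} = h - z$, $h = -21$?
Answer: $- \frac{1}{2232337460} \approx -4.4796 \cdot 10^{-10}$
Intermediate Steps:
$I{\left(z \right)} = -21 - z$
$V{\left(g,p \right)} = 1740 + p \left(g - p\right)$ ($V{\left(g,p \right)} = p \left(g - p\right) + 1740 = 1740 + p \left(g - p\right)$)
$\frac{1}{V{\left(\left(1009 + \left(4 + 2\right)^{2}\right) \left(I{\left(-5 \right)} + 1188\right),\left(-26\right) 70 \right)}} = \frac{1}{1740 - \left(\left(-26\right) 70\right)^{2} + \left(1009 + \left(4 + 2\right)^{2}\right) \left(\left(-21 - -5\right) + 1188\right) \left(\left(-26\right) 70\right)} = \frac{1}{1740 - \left(-1820\right)^{2} + \left(1009 + 6^{2}\right) \left(\left(-21 + 5\right) + 1188\right) \left(-1820\right)} = \frac{1}{1740 - 3312400 + \left(1009 + 36\right) \left(-16 + 1188\right) \left(-1820\right)} = \frac{1}{1740 - 3312400 + 1045 \cdot 1172 \left(-1820\right)} = \frac{1}{1740 - 3312400 + 1224740 \left(-1820\right)} = \frac{1}{1740 - 3312400 - 2229026800} = \frac{1}{-2232337460} = - \frac{1}{2232337460}$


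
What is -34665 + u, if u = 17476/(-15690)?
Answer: -271955663/7845 ≈ -34666.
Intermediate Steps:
u = -8738/7845 (u = 17476*(-1/15690) = -8738/7845 ≈ -1.1138)
-34665 + u = -34665 - 8738/7845 = -271955663/7845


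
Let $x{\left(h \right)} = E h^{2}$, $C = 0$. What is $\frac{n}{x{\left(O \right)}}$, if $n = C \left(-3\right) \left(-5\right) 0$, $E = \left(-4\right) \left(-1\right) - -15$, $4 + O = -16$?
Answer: $0$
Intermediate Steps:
$O = -20$ ($O = -4 - 16 = -20$)
$E = 19$ ($E = 4 + 15 = 19$)
$n = 0$ ($n = 0 \left(-3\right) \left(-5\right) 0 = 0 \cdot 15 \cdot 0 = 0 \cdot 0 = 0$)
$x{\left(h \right)} = 19 h^{2}$
$\frac{n}{x{\left(O \right)}} = \frac{0}{19 \left(-20\right)^{2}} = \frac{0}{19 \cdot 400} = \frac{0}{7600} = 0 \cdot \frac{1}{7600} = 0$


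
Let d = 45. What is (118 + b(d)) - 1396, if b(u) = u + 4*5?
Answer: -1213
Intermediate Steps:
b(u) = 20 + u (b(u) = u + 20 = 20 + u)
(118 + b(d)) - 1396 = (118 + (20 + 45)) - 1396 = (118 + 65) - 1396 = 183 - 1396 = -1213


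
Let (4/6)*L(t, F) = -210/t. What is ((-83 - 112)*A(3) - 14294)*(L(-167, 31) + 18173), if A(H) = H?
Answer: -45160830074/167 ≈ -2.7042e+8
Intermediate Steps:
L(t, F) = -315/t (L(t, F) = 3*(-210/t)/2 = -315/t)
((-83 - 112)*A(3) - 14294)*(L(-167, 31) + 18173) = ((-83 - 112)*3 - 14294)*(-315/(-167) + 18173) = (-195*3 - 14294)*(-315*(-1/167) + 18173) = (-585 - 14294)*(315/167 + 18173) = -14879*3035206/167 = -45160830074/167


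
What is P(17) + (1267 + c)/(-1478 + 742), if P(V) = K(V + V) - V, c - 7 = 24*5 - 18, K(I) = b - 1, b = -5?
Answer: -572/23 ≈ -24.870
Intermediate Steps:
K(I) = -6 (K(I) = -5 - 1 = -6)
c = 109 (c = 7 + (24*5 - 18) = 7 + (120 - 18) = 7 + 102 = 109)
P(V) = -6 - V
P(17) + (1267 + c)/(-1478 + 742) = (-6 - 1*17) + (1267 + 109)/(-1478 + 742) = (-6 - 17) + 1376/(-736) = -23 + 1376*(-1/736) = -23 - 43/23 = -572/23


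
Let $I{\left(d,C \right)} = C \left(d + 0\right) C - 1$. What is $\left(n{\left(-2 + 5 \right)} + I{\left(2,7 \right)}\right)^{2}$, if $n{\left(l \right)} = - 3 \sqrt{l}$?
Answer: $9436 - 582 \sqrt{3} \approx 8428.0$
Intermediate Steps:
$I{\left(d,C \right)} = -1 + d C^{2}$ ($I{\left(d,C \right)} = C d C - 1 = C C d - 1 = d C^{2} - 1 = -1 + d C^{2}$)
$\left(n{\left(-2 + 5 \right)} + I{\left(2,7 \right)}\right)^{2} = \left(- 3 \sqrt{-2 + 5} - \left(1 - 2 \cdot 7^{2}\right)\right)^{2} = \left(- 3 \sqrt{3} + \left(-1 + 2 \cdot 49\right)\right)^{2} = \left(- 3 \sqrt{3} + \left(-1 + 98\right)\right)^{2} = \left(- 3 \sqrt{3} + 97\right)^{2} = \left(97 - 3 \sqrt{3}\right)^{2}$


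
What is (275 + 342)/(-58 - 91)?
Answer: -617/149 ≈ -4.1409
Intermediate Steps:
(275 + 342)/(-58 - 91) = 617/(-149) = 617*(-1/149) = -617/149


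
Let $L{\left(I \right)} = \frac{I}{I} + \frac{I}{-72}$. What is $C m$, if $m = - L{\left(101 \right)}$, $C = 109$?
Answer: $\frac{3161}{72} \approx 43.903$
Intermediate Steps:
$L{\left(I \right)} = 1 - \frac{I}{72}$ ($L{\left(I \right)} = 1 + I \left(- \frac{1}{72}\right) = 1 - \frac{I}{72}$)
$m = \frac{29}{72}$ ($m = - (1 - \frac{101}{72}) = \left(-1\right) \left(- \frac{29}{72}\right) = \frac{29}{72} \approx 0.40278$)
$C m = 109 \cdot \frac{29}{72} = \frac{3161}{72}$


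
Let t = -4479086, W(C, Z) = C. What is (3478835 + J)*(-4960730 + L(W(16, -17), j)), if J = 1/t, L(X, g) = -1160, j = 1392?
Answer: -38658087830208164505/2239543 ≈ -1.7262e+13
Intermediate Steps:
J = -1/4479086 (J = 1/(-4479086) = -1/4479086 ≈ -2.2326e-7)
(3478835 + J)*(-4960730 + L(W(16, -17), j)) = (3478835 - 1/4479086)*(-4960730 - 1160) = (15582001144809/4479086)*(-4961890) = -38658087830208164505/2239543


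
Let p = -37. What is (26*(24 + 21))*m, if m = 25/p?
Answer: -29250/37 ≈ -790.54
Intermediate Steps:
m = -25/37 (m = 25/(-37) = 25*(-1/37) = -25/37 ≈ -0.67568)
(26*(24 + 21))*m = (26*(24 + 21))*(-25/37) = (26*45)*(-25/37) = 1170*(-25/37) = -29250/37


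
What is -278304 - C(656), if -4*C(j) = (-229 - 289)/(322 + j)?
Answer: -544362883/1956 ≈ -2.7830e+5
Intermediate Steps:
C(j) = 259/(2*(322 + j)) (C(j) = -(-229 - 289)/(4*(322 + j)) = -(-259)/(2*(322 + j)) = 259/(2*(322 + j)))
-278304 - C(656) = -278304 - 259/(2*(322 + 656)) = -278304 - 259/(2*978) = -278304 - 1*259/1956 = -278304 - 259/1956 = -544362883/1956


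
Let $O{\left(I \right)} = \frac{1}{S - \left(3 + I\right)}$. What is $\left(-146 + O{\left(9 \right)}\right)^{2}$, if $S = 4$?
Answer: $\frac{1366561}{64} \approx 21353.0$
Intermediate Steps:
$O{\left(I \right)} = \frac{1}{1 - I}$ ($O{\left(I \right)} = \frac{1}{4 - \left(3 + I\right)} = \frac{1}{1 - I}$)
$\left(-146 + O{\left(9 \right)}\right)^{2} = \left(-146 - \frac{1}{-1 + 9}\right)^{2} = \left(-146 - \frac{1}{8}\right)^{2} = \left(- \frac{1169}{8}\right)^{2} = \frac{1366561}{64}$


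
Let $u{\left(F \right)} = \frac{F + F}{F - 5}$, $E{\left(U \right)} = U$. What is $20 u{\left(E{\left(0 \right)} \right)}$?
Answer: $0$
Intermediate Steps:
$u{\left(F \right)} = \frac{2 F}{-5 + F}$
$20 u{\left(E{\left(0 \right)} \right)} = 20 \cdot 2 \cdot 0 \frac{1}{-5 + 0} = 20 \cdot 2 \cdot 0 \frac{1}{-5} = 20 \cdot 2 \cdot 0 \left(- \frac{1}{5}\right) = 20 \cdot 0 = 0$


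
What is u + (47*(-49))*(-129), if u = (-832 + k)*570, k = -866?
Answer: -670773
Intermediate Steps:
u = -967860 (u = (-832 - 866)*570 = -1698*570 = -967860)
u + (47*(-49))*(-129) = -967860 + (47*(-49))*(-129) = -967860 - 2303*(-129) = -967860 + 297087 = -670773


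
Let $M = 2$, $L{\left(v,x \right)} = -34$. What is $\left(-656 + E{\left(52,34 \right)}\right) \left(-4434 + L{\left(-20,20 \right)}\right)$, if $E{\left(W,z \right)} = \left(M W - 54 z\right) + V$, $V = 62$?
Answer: $10392568$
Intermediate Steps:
$E{\left(W,z \right)} = 62 - 54 z + 2 W$ ($E{\left(W,z \right)} = \left(2 W - 54 z\right) + 62 = \left(- 54 z + 2 W\right) + 62 = 62 - 54 z + 2 W$)
$\left(-656 + E{\left(52,34 \right)}\right) \left(-4434 + L{\left(-20,20 \right)}\right) = \left(-656 + \left(62 - 1836 + 2 \cdot 52\right)\right) \left(-4434 - 34\right) = \left(-656 + \left(62 - 1836 + 104\right)\right) \left(-4468\right) = \left(-656 - 1670\right) \left(-4468\right) = \left(-2326\right) \left(-4468\right) = 10392568$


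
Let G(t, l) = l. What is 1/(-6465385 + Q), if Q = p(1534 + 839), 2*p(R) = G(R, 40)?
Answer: -1/6465365 ≈ -1.5467e-7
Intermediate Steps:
p(R) = 20 (p(R) = (1/2)*40 = 20)
Q = 20
1/(-6465385 + Q) = 1/(-6465385 + 20) = 1/(-6465365) = -1/6465365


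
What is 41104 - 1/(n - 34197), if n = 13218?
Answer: 862320817/20979 ≈ 41104.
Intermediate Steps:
41104 - 1/(n - 34197) = 41104 - 1/(13218 - 34197) = 41104 - 1/(-20979) = 41104 - 1*(-1/20979) = 41104 + 1/20979 = 862320817/20979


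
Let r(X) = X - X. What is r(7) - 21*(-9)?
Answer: 189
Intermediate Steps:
r(X) = 0
r(7) - 21*(-9) = 0 - 21*(-9) = 0 + 189 = 189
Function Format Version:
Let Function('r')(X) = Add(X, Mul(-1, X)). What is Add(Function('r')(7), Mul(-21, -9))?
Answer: 189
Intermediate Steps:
Function('r')(X) = 0
Add(Function('r')(7), Mul(-21, -9)) = Add(0, Mul(-21, -9)) = Add(0, 189) = 189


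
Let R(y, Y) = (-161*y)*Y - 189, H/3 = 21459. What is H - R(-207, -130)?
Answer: 4397076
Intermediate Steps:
H = 64377 (H = 3*21459 = 64377)
R(y, Y) = -189 - 161*Y*y (R(y, Y) = -161*Y*y - 189 = -189 - 161*Y*y)
H - R(-207, -130) = 64377 - (-189 - 161*(-130)*(-207)) = 64377 - (-189 - 4332510) = 64377 - 1*(-4332699) = 64377 + 4332699 = 4397076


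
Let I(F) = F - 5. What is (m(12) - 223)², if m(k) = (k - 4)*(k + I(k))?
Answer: 5041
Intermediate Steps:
I(F) = -5 + F
m(k) = (-5 + 2*k)*(-4 + k) (m(k) = (k - 4)*(k + (-5 + k)) = (-4 + k)*(-5 + 2*k) = (-5 + 2*k)*(-4 + k))
(m(12) - 223)² = ((20 - 13*12 + 2*12²) - 223)² = ((20 - 156 + 2*144) - 223)² = ((20 - 156 + 288) - 223)² = (152 - 223)² = (-71)² = 5041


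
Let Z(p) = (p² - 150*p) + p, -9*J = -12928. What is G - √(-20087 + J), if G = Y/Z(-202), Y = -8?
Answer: -4/35451 - I*√167855/3 ≈ -0.00011283 - 136.57*I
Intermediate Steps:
J = 12928/9 (J = -⅑*(-12928) = 12928/9 ≈ 1436.4)
Z(p) = p² - 149*p
G = -4/35451 (G = -8*(-1/(202*(-149 - 202))) = -8/((-202*(-351))) = -8/70902 = -8*1/70902 = -4/35451 ≈ -0.00011283)
G - √(-20087 + J) = -4/35451 - √(-20087 + 12928/9) = -4/35451 - √(-167855/9) = -4/35451 - I*√167855/3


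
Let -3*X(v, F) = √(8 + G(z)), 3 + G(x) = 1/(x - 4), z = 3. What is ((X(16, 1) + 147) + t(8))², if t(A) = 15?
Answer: 234256/9 ≈ 26028.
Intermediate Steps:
G(x) = -3 + 1/(-4 + x) (G(x) = -3 + 1/(x - 4) = -3 + 1/(-4 + x))
X(v, F) = -⅔ (X(v, F) = -√(8 + (13 - 3*3)/(-4 + 3))/3 = -√(8 + (13 - 9)/(-1))/3 = -√(8 - 1*4)/3 = -√(8 - 4)/3 = -√4/3 = -⅓*2 = -⅔)
((X(16, 1) + 147) + t(8))² = ((-⅔ + 147) + 15)² = (439/3 + 15)² = (484/3)² = 234256/9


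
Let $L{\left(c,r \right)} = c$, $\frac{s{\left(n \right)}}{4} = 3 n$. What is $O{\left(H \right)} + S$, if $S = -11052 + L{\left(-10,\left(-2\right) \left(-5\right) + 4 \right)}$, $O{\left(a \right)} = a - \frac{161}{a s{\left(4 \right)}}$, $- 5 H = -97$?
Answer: $- \frac{257075753}{23280} \approx -11043.0$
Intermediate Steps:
$s{\left(n \right)} = 12 n$ ($s{\left(n \right)} = 4 \cdot 3 n = 12 n$)
$H = \frac{97}{5}$ ($H = \left(- \frac{1}{5}\right) \left(-97\right) = \frac{97}{5} \approx 19.4$)
$O{\left(a \right)} = a - \frac{161}{48 a}$ ($O{\left(a \right)} = a - \frac{161}{a 12 \cdot 4} = a - \frac{161}{a 48} = a - \frac{161}{48 a}$)
$S = -11062$ ($S = -11052 - 10 = -11062$)
$O{\left(H \right)} + S = \left(\frac{97}{5} - \frac{161}{48 \cdot \frac{97}{5}}\right) - 11062 = \left(\frac{97}{5} - \frac{805}{4656}\right) - 11062 = \frac{447607}{23280} - 11062 = - \frac{257075753}{23280}$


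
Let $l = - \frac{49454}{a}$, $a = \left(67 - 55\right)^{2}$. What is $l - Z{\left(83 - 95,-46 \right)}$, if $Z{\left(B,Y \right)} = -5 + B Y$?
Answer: $- \frac{64111}{72} \approx -890.43$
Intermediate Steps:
$a = 144$ ($a = 12^{2} = 144$)
$l = - \frac{24727}{72}$ ($l = - \frac{49454}{144} = \left(-49454\right) \frac{1}{144} = - \frac{24727}{72} \approx -343.43$)
$l - Z{\left(83 - 95,-46 \right)} = - \frac{24727}{72} - \left(-5 + \left(83 - 95\right) \left(-46\right)\right) = - \frac{24727}{72} - \left(-5 - -552\right) = - \frac{24727}{72} - \left(-5 + 552\right) = - \frac{24727}{72} - 547 = - \frac{64111}{72}$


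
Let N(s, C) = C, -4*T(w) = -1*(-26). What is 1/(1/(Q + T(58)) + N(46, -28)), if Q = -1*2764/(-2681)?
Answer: -29325/826462 ≈ -0.035483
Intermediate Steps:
T(w) = -13/2 (T(w) = -(-1)*(-26)/4 = -¼*26 = -13/2)
Q = 2764/2681 (Q = -2764*(-1/2681) = 2764/2681 ≈ 1.0310)
1/(1/(Q + T(58)) + N(46, -28)) = 1/(1/(2764/2681 - 13/2) - 28) = 1/(1/(-29325/5362) - 28) = 1/(-5362/29325 - 28) = 1/(-826462/29325) = -29325/826462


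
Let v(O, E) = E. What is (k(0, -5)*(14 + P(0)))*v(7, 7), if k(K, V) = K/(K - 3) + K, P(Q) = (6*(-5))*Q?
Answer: 0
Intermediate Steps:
P(Q) = -30*Q
k(K, V) = K + K/(-3 + K) (k(K, V) = K/(-3 + K) + K = K + K/(-3 + K))
(k(0, -5)*(14 + P(0)))*v(7, 7) = ((0*(-2 + 0)/(-3 + 0))*(14 - 30*0))*7 = ((0*(-2)/(-3))*(14 + 0))*7 = ((0*(-⅓)*(-2))*14)*7 = (0*14)*7 = 0*7 = 0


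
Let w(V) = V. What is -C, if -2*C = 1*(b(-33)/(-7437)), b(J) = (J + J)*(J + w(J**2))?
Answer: 11616/2479 ≈ 4.6858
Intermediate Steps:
b(J) = 2*J*(J + J**2) (b(J) = (J + J)*(J + J**2) = (2*J)*(J + J**2) = 2*J*(J + J**2))
C = -11616/2479 (C = -(2*(-33)**2*(1 - 33))/(-7437)/2 = -(2*1089*(-32))*(-1/7437)/2 = -(-69696*(-1/7437))/2 = -23232/(2*2479) = -1/2*23232/2479 = -11616/2479 ≈ -4.6858)
-C = -1*(-11616/2479) = 11616/2479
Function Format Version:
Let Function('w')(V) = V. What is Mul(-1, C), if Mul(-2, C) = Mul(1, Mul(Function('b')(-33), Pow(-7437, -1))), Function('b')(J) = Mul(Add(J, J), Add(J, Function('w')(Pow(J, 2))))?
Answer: Rational(11616, 2479) ≈ 4.6858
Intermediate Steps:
Function('b')(J) = Mul(2, J, Add(J, Pow(J, 2))) (Function('b')(J) = Mul(Add(J, J), Add(J, Pow(J, 2))) = Mul(Mul(2, J), Add(J, Pow(J, 2))) = Mul(2, J, Add(J, Pow(J, 2))))
C = Rational(-11616, 2479) (C = Mul(Rational(-1, 2), Mul(1, Mul(Mul(2, Pow(-33, 2), Add(1, -33)), Pow(-7437, -1)))) = Mul(Rational(-1, 2), Mul(1, Mul(Mul(2, 1089, -32), Rational(-1, 7437)))) = Mul(Rational(-1, 2), Mul(1, Mul(-69696, Rational(-1, 7437)))) = Mul(Rational(-1, 2), Mul(1, Rational(23232, 2479))) = Mul(Rational(-1, 2), Rational(23232, 2479)) = Rational(-11616, 2479) ≈ -4.6858)
Mul(-1, C) = Mul(-1, Rational(-11616, 2479)) = Rational(11616, 2479)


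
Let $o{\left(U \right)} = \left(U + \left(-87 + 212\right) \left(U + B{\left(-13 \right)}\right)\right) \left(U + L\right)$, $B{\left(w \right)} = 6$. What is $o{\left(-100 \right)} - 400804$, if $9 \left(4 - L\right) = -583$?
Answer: $- \frac{92462}{3} \approx -30821.0$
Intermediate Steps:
$L = \frac{619}{9}$ ($L = 4 - - \frac{583}{9} = 4 + \frac{583}{9} = \frac{619}{9} \approx 68.778$)
$o{\left(U \right)} = \left(750 + 126 U\right) \left(\frac{619}{9} + U\right)$ ($o{\left(U \right)} = \left(U + \left(-87 + 212\right) \left(U + 6\right)\right) \left(U + \frac{619}{9}\right) = \left(U + 125 \left(6 + U\right)\right) \left(\frac{619}{9} + U\right) = \left(U + \left(750 + 125 U\right)\right) \left(\frac{619}{9} + U\right) = \left(750 + 126 U\right) \left(\frac{619}{9} + U\right)$)
$o{\left(-100 \right)} - 400804 = \left(\frac{154750}{3} + 126 \left(-100\right)^{2} + 9416 \left(-100\right)\right) - 400804 = \left(\frac{154750}{3} + 126 \cdot 10000 - 941600\right) - 400804 = \left(\frac{154750}{3} + 1260000 - 941600\right) - 400804 = \frac{1109950}{3} - 400804 = - \frac{92462}{3}$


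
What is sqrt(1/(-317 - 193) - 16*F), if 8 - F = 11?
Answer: sqrt(12484290)/510 ≈ 6.9281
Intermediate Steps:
F = -3 (F = 8 - 1*11 = 8 - 11 = -3)
sqrt(1/(-317 - 193) - 16*F) = sqrt(1/(-317 - 193) - 16*(-3)) = sqrt(1/(-510) + 48) = sqrt(-1/510 + 48) = sqrt(24479/510) = sqrt(12484290)/510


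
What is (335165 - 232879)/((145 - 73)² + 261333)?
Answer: 102286/266517 ≈ 0.38379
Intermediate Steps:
(335165 - 232879)/((145 - 73)² + 261333) = 102286/(72² + 261333) = 102286/(5184 + 261333) = 102286/266517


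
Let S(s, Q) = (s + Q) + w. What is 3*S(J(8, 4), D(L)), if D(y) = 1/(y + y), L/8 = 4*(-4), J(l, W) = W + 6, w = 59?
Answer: 52989/256 ≈ 206.99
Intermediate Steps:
J(l, W) = 6 + W
L = -128 (L = 8*(4*(-4)) = 8*(-16) = -128)
D(y) = 1/(2*y)
S(s, Q) = 59 + Q + s (S(s, Q) = (s + Q) + 59 = (Q + s) + 59 = 59 + Q + s)
3*S(J(8, 4), D(L)) = 3*(59 + (1/2)/(-128) + (6 + 4)) = 3*(59 + (1/2)*(-1/128) + 10) = 3*(59 - 1/256 + 10) = 3*(17663/256) = 52989/256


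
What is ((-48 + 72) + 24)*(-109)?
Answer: -5232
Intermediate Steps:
((-48 + 72) + 24)*(-109) = (24 + 24)*(-109) = 48*(-109) = -5232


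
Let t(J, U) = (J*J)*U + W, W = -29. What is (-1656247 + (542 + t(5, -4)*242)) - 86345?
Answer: -1773268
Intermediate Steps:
t(J, U) = -29 + U*J² (t(J, U) = (J*J)*U - 29 = J²*U - 29 = U*J² - 29 = -29 + U*J²)
(-1656247 + (542 + t(5, -4)*242)) - 86345 = (-1656247 + (542 + (-29 - 4*5²)*242)) - 86345 = (-1656247 + (542 + (-29 - 4*25)*242)) - 86345 = (-1656247 + (542 + (-29 - 100)*242)) - 86345 = (-1656247 + (542 - 129*242)) - 86345 = (-1656247 + (542 - 31218)) - 86345 = (-1656247 - 30676) - 86345 = -1686923 - 86345 = -1773268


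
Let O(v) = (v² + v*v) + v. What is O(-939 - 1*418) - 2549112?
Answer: 1132429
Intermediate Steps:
O(v) = v + 2*v² (O(v) = (v² + v²) + v = 2*v² + v = v + 2*v²)
O(-939 - 1*418) - 2549112 = (-939 - 1*418)*(1 + 2*(-939 - 1*418)) - 2549112 = (-939 - 418)*(1 + 2*(-939 - 418)) - 2549112 = -1357*(1 + 2*(-1357)) - 2549112 = -1357*(1 - 2714) - 2549112 = -1357*(-2713) - 2549112 = 3681541 - 2549112 = 1132429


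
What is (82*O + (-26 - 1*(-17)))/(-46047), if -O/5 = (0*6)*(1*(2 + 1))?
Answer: 3/15349 ≈ 0.00019545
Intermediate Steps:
O = 0 (O = -5*0*6*1*(2 + 1) = -0*1*3 = -0*3 = -5*0 = 0)
(82*O + (-26 - 1*(-17)))/(-46047) = (82*0 + (-26 - 1*(-17)))/(-46047) = (0 + (-26 + 17))*(-1/46047) = (0 - 9)*(-1/46047) = -9*(-1/46047) = 3/15349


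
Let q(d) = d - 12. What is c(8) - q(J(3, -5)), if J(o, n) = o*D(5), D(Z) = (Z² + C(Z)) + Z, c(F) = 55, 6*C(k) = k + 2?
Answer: -53/2 ≈ -26.500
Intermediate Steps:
C(k) = ⅓ + k/6 (C(k) = (k + 2)/6 = (2 + k)/6 = ⅓ + k/6)
D(Z) = ⅓ + Z² + 7*Z/6 (D(Z) = (Z² + (⅓ + Z/6)) + Z = (⅓ + Z² + Z/6) + Z = ⅓ + Z² + 7*Z/6)
J(o, n) = 187*o/6 (J(o, n) = o*(⅓ + 5² + (7/6)*5) = o*(⅓ + 25 + 35/6) = o*(187/6) = 187*o/6)
q(d) = -12 + d
c(8) - q(J(3, -5)) = 55 - (-12 + (187/6)*3) = 55 - (-12 + 187/2) = 55 - 1*163/2 = 55 - 163/2 = -53/2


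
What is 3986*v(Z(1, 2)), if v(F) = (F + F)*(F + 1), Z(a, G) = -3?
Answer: 47832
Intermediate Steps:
v(F) = 2*F*(1 + F) (v(F) = (2*F)*(1 + F) = 2*F*(1 + F))
3986*v(Z(1, 2)) = 3986*(2*(-3)*(1 - 3)) = 3986*(2*(-3)*(-2)) = 3986*12 = 47832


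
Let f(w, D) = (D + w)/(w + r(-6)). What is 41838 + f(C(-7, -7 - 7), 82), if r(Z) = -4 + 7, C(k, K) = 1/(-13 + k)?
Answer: 2470081/59 ≈ 41866.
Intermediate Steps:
r(Z) = 3
f(w, D) = (D + w)/(3 + w) (f(w, D) = (D + w)/(w + 3) = (D + w)/(3 + w))
41838 + f(C(-7, -7 - 7), 82) = 41838 + (82 + 1/(-13 - 7))/(3 + 1/(-13 - 7)) = 41838 + (82 + 1/(-20))/(3 + 1/(-20)) = 41838 + (82 - 1/20)/(3 - 1/20) = 41838 + (1639/20)/(59/20) = 41838 + (20/59)*(1639/20) = 41838 + 1639/59 = 2470081/59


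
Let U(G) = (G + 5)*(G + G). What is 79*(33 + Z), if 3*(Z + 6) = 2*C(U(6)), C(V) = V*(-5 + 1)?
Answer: -25675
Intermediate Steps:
U(G) = 2*G*(5 + G) (U(G) = (5 + G)*(2*G) = 2*G*(5 + G))
C(V) = -4*V (C(V) = V*(-4) = -4*V)
Z = -358 (Z = -6 + (2*(-8*6*(5 + 6)))/3 = -6 + (2*(-8*6*11))/3 = -6 + (2*(-4*132))/3 = -6 + (2*(-528))/3 = -6 + (⅓)*(-1056) = -6 - 352 = -358)
79*(33 + Z) = 79*(33 - 358) = 79*(-325) = -25675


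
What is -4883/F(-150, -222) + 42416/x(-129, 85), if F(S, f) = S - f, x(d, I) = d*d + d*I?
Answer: -186833/3096 ≈ -60.347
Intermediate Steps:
x(d, I) = d² + I*d
-4883/F(-150, -222) + 42416/x(-129, 85) = -4883/(-150 - 1*(-222)) + 42416/((-129*(85 - 129))) = -4883/(-150 + 222) + 42416/((-129*(-44))) = -4883/72 + 42416/5676 = -4883*1/72 + 42416*(1/5676) = -4883/72 + 964/129 = -186833/3096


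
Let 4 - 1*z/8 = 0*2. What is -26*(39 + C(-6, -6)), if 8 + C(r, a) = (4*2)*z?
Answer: -7462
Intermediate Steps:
z = 32 (z = 32 - 0*2 = 32 - 8*0 = 32 + 0 = 32)
C(r, a) = 248 (C(r, a) = -8 + (4*2)*32 = -8 + 8*32 = -8 + 256 = 248)
-26*(39 + C(-6, -6)) = -26*(39 + 248) = -26*287 = -7462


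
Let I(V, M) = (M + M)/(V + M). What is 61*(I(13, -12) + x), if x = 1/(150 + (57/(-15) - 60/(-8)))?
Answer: -2249558/1537 ≈ -1463.6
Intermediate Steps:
I(V, M) = 2*M/(M + V) (I(V, M) = (2*M)/(M + V) = 2*M/(M + V))
x = 10/1537 (x = 1/(150 + (57*(-1/15) - 60*(-1/8))) = 1/(150 + (-19/5 + 15/2)) = 1/(150 + 37/10) = 1/(1537/10) = 10/1537 ≈ 0.0065062)
61*(I(13, -12) + x) = 61*(2*(-12)/(-12 + 13) + 10/1537) = 61*(2*(-12)/1 + 10/1537) = 61*(2*(-12)*1 + 10/1537) = 61*(-24 + 10/1537) = 61*(-36878/1537) = -2249558/1537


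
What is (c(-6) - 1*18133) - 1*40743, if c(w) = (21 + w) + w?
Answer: -58867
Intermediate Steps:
c(w) = 21 + 2*w
(c(-6) - 1*18133) - 1*40743 = ((21 + 2*(-6)) - 1*18133) - 1*40743 = ((21 - 12) - 18133) - 40743 = (9 - 18133) - 40743 = -18124 - 40743 = -58867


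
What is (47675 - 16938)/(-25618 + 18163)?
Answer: -4391/1065 ≈ -4.1230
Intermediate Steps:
(47675 - 16938)/(-25618 + 18163) = 30737/(-7455) = 30737*(-1/7455) = -4391/1065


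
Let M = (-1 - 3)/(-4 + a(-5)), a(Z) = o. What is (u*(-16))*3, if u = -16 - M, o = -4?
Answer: 792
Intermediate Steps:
a(Z) = -4
M = ½ (M = (-1 - 3)/(-4 - 4) = -4/(-8) = -4*(-⅛) = ½ ≈ 0.50000)
u = -33/2 (u = -16 - 1*½ = -16 - ½ = -33/2 ≈ -16.500)
(u*(-16))*3 = -33/2*(-16)*3 = 264*3 = 792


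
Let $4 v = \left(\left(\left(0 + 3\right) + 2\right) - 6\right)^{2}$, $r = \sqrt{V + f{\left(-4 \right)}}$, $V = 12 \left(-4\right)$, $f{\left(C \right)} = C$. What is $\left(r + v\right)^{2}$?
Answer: $- \frac{831}{16} + i \sqrt{13} \approx -51.938 + 3.6056 i$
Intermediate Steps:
$V = -48$
$r = 2 i \sqrt{13}$ ($r = \sqrt{-48 - 4} = \sqrt{-52} = 2 i \sqrt{13} \approx 7.2111 i$)
$v = \frac{1}{4}$ ($v = \frac{\left(\left(\left(0 + 3\right) + 2\right) - 6\right)^{2}}{4} = \frac{\left(\left(3 + 2\right) - 6\right)^{2}}{4} = \frac{\left(5 - 6\right)^{2}}{4} = \frac{\left(-1\right)^{2}}{4} = \frac{1}{4} \cdot 1 = \frac{1}{4} \approx 0.25$)
$\left(r + v\right)^{2} = \left(2 i \sqrt{13} + \frac{1}{4}\right)^{2} = \left(\frac{1}{4} + 2 i \sqrt{13}\right)^{2}$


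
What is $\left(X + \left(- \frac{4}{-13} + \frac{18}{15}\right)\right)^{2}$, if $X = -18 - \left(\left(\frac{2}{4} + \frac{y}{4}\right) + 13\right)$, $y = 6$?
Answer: $\frac{4190209}{4225} \approx 991.77$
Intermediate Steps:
$X = -33$ ($X = -18 - \left(\left(\frac{2}{4} + \frac{6}{4}\right) + 13\right) = -18 - \left(\left(2 \cdot \frac{1}{4} + 6 \cdot \frac{1}{4}\right) + 13\right) = -18 - \left(\left(\frac{1}{2} + \frac{3}{2}\right) + 13\right) = -18 - \left(2 + 13\right) = -18 - 15 = -33$)
$\left(X + \left(- \frac{4}{-13} + \frac{18}{15}\right)\right)^{2} = \left(-33 + \left(- \frac{4}{-13} + \frac{18}{15}\right)\right)^{2} = \left(-33 + \left(\left(-4\right) \left(- \frac{1}{13}\right) + 18 \cdot \frac{1}{15}\right)\right)^{2} = \left(-33 + \left(\frac{4}{13} + \frac{6}{5}\right)\right)^{2} = \left(-33 + \frac{98}{65}\right)^{2} = \left(- \frac{2047}{65}\right)^{2} = \frac{4190209}{4225}$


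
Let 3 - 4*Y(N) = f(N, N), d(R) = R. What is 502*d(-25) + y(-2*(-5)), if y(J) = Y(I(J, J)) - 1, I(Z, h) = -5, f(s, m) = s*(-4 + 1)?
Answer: -12554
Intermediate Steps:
f(s, m) = -3*s (f(s, m) = s*(-3) = -3*s)
Y(N) = ¾ + 3*N/4 (Y(N) = ¾ - (-3)*N/4 = ¾ + 3*N/4)
y(J) = -4 (y(J) = (¾ + (¾)*(-5)) - 1 = (¾ - 15/4) - 1 = -3 - 1 = -4)
502*d(-25) + y(-2*(-5)) = 502*(-25) - 4 = -12550 - 4 = -12554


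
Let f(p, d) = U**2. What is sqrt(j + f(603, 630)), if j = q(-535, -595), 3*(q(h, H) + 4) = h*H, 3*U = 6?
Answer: 5*sqrt(38199)/3 ≈ 325.74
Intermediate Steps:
U = 2 (U = (1/3)*6 = 2)
f(p, d) = 4 (f(p, d) = 2**2 = 4)
q(h, H) = -4 + H*h/3 (q(h, H) = -4 + (h*H)/3 = -4 + (H*h)/3 = -4 + H*h/3)
j = 318313/3 (j = -4 + (1/3)*(-595)*(-535) = -4 + 318325/3 = 318313/3 ≈ 1.0610e+5)
sqrt(j + f(603, 630)) = sqrt(318313/3 + 4) = sqrt(318325/3) = 5*sqrt(38199)/3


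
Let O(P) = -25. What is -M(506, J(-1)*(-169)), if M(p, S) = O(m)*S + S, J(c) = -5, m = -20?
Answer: 20280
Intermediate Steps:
M(p, S) = -24*S (M(p, S) = -25*S + S = -24*S)
-M(506, J(-1)*(-169)) = -(-24)*(-5*(-169)) = -(-24)*845 = -1*(-20280) = 20280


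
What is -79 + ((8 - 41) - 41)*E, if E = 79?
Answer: -5925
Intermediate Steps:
-79 + ((8 - 41) - 41)*E = -79 + ((8 - 41) - 41)*79 = -79 + (-33 - 41)*79 = -79 - 74*79 = -79 - 5846 = -5925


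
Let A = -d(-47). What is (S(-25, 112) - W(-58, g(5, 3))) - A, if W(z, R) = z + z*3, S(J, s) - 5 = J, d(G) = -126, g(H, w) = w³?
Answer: 86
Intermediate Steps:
A = 126 (A = -1*(-126) = 126)
S(J, s) = 5 + J
W(z, R) = 4*z (W(z, R) = z + 3*z = 4*z)
(S(-25, 112) - W(-58, g(5, 3))) - A = ((5 - 25) - 4*(-58)) - 1*126 = (-20 - 1*(-232)) - 126 = (-20 + 232) - 126 = 212 - 126 = 86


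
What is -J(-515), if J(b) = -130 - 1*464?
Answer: 594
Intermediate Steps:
J(b) = -594 (J(b) = -130 - 464 = -594)
-J(-515) = -1*(-594) = 594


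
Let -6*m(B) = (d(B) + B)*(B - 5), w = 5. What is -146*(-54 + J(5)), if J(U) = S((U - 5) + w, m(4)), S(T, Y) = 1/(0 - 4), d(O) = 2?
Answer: 15841/2 ≈ 7920.5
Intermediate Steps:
m(B) = -(-5 + B)*(2 + B)/6 (m(B) = -(2 + B)*(B - 5)/6 = -(2 + B)*(-5 + B)/6 = -(-5 + B)*(2 + B)/6)
S(T, Y) = -¼ (S(T, Y) = 1/(-4) = -¼)
J(U) = -¼
-146*(-54 + J(5)) = -146*(-54 - ¼) = -146*(-217/4) = 15841/2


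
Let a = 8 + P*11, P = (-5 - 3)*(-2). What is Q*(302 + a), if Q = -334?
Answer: -162324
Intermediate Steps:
P = 16 (P = -8*(-2) = 16)
a = 184 (a = 8 + 16*11 = 8 + 176 = 184)
Q*(302 + a) = -334*(302 + 184) = -334*486 = -162324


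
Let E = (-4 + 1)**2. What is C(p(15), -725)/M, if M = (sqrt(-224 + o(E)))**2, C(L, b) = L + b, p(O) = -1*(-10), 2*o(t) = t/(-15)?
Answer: 7150/2243 ≈ 3.1877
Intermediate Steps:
E = 9 (E = (-3)**2 = 9)
o(t) = -t/30 (o(t) = (t/(-15))/2 = (t*(-1/15))/2 = (-t/15)/2 = -t/30)
p(O) = 10
M = -2243/10 (M = (sqrt(-224 - 1/30*9))**2 = (sqrt(-224 - 3/10))**2 = (sqrt(-2243/10))**2 = (I*sqrt(22430)/10)**2 = -2243/10 ≈ -224.30)
C(p(15), -725)/M = (10 - 725)/(-2243/10) = -715*(-10/2243) = 7150/2243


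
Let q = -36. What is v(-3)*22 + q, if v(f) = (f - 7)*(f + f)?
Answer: 1284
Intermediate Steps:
v(f) = 2*f*(-7 + f) (v(f) = (-7 + f)*(2*f) = 2*f*(-7 + f))
v(-3)*22 + q = (2*(-3)*(-7 - 3))*22 - 36 = (2*(-3)*(-10))*22 - 36 = 60*22 - 36 = 1320 - 36 = 1284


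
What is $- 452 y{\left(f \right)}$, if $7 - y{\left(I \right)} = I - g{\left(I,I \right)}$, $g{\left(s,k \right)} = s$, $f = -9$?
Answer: $-3164$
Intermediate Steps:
$y{\left(I \right)} = 7$ ($y{\left(I \right)} = 7 - \left(I - I\right) = 7 - 0 = 7 + 0 = 7$)
$- 452 y{\left(f \right)} = \left(-452\right) 7 = -3164$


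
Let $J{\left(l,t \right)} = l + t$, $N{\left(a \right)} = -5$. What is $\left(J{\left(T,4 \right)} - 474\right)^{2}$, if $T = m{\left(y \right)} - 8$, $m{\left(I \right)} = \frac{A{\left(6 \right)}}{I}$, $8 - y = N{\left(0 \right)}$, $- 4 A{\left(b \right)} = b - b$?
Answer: $228484$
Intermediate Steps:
$A{\left(b \right)} = 0$ ($A{\left(b \right)} = - \frac{b - b}{4} = \left(- \frac{1}{4}\right) 0 = 0$)
$y = 13$ ($y = 8 - -5 = 8 + 5 = 13$)
$m{\left(I \right)} = 0$ ($m{\left(I \right)} = \frac{0}{I} = 0$)
$T = -8$ ($T = 0 - 8 = -8$)
$\left(J{\left(T,4 \right)} - 474\right)^{2} = \left(\left(-8 + 4\right) - 474\right)^{2} = \left(-4 - 474\right)^{2} = \left(-478\right)^{2} = 228484$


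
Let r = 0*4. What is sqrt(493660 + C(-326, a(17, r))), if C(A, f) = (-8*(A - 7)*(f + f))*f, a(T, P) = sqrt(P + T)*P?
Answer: 2*sqrt(123415) ≈ 702.61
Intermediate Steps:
r = 0
a(T, P) = P*sqrt(P + T)
C(A, f) = -16*f**2*(-7 + A) (C(A, f) = (-8*(-7 + A)*2*f)*f = (-16*f*(-7 + A))*f = -16*f**2*(-7 + A))
sqrt(493660 + C(-326, a(17, r))) = sqrt(493660 + 16*(0*sqrt(0 + 17))**2*(7 - 1*(-326))) = sqrt(493660 + 16*(0*sqrt(17))**2*(7 + 326)) = sqrt(493660 + 16*0**2*333) = sqrt(493660 + 16*0*333) = sqrt(493660 + 0) = sqrt(493660) = 2*sqrt(123415)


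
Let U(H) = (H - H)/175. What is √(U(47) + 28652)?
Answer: 2*√7163 ≈ 169.27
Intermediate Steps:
U(H) = 0 (U(H) = 0*(1/175) = 0)
√(U(47) + 28652) = √(0 + 28652) = √28652 = 2*√7163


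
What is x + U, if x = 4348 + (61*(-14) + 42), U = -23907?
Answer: -20371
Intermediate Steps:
x = 3536 (x = 4348 + (-854 + 42) = 4348 - 812 = 3536)
x + U = 3536 - 23907 = -20371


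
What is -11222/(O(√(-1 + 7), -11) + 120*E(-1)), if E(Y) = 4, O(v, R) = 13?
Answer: -11222/493 ≈ -22.763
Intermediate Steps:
-11222/(O(√(-1 + 7), -11) + 120*E(-1)) = -11222/(13 + 120*4) = -11222/(13 + 480) = -11222/493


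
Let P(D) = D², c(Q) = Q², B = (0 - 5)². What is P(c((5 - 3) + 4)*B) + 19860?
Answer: 829860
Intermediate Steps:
B = 25 (B = (-5)² = 25)
P(c((5 - 3) + 4)*B) + 19860 = (((5 - 3) + 4)²*25)² + 19860 = ((2 + 4)²*25)² + 19860 = (6²*25)² + 19860 = (36*25)² + 19860 = 900² + 19860 = 810000 + 19860 = 829860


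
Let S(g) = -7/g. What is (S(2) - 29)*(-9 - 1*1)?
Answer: 325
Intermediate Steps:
(S(2) - 29)*(-9 - 1*1) = (-7/2 - 29)*(-9 - 1*1) = (-7*½ - 29)*(-9 - 1) = (-7/2 - 29)*(-10) = -65/2*(-10) = 325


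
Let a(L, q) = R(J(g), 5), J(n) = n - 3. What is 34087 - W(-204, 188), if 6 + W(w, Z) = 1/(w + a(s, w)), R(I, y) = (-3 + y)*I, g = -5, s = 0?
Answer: 7500461/220 ≈ 34093.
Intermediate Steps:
J(n) = -3 + n
R(I, y) = I*(-3 + y)
a(L, q) = -16 (a(L, q) = (-3 - 5)*(-3 + 5) = -8*2 = -16)
W(w, Z) = -6 + 1/(-16 + w) (W(w, Z) = -6 + 1/(w - 16) = -6 + 1/(-16 + w))
34087 - W(-204, 188) = 34087 - (97 - 6*(-204))/(-16 - 204) = 34087 - (97 + 1224)/(-220) = 34087 - (-1)*1321/220 = 34087 - 1*(-1321/220) = 34087 + 1321/220 = 7500461/220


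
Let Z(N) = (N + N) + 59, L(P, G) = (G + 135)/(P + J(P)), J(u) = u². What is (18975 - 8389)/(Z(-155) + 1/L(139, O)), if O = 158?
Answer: -3101698/54083 ≈ -57.351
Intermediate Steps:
L(P, G) = (135 + G)/(P + P²) (L(P, G) = (G + 135)/(P + P²) = (135 + G)/(P + P²))
Z(N) = 59 + 2*N (Z(N) = 2*N + 59 = 59 + 2*N)
(18975 - 8389)/(Z(-155) + 1/L(139, O)) = (18975 - 8389)/((59 + 2*(-155)) + 1/((135 + 158)/(139*(1 + 139)))) = 10586/((59 - 310) + 1/((1/139)*293/140)) = 10586/(-251 + 1/((1/139)*(1/140)*293)) = 10586/(-251 + 1/(293/19460)) = 10586/(-251 + 19460/293) = 10586/(-54083/293) = 10586*(-293/54083) = -3101698/54083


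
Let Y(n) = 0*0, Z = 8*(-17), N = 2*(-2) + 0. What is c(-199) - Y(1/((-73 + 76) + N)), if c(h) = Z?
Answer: -136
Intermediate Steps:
N = -4 (N = -4 + 0 = -4)
Z = -136
c(h) = -136
Y(n) = 0
c(-199) - Y(1/((-73 + 76) + N)) = -136 - 1*0 = -136 + 0 = -136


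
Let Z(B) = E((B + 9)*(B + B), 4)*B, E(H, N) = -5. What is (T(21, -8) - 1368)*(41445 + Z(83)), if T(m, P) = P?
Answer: -56457280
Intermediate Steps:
Z(B) = -5*B
(T(21, -8) - 1368)*(41445 + Z(83)) = (-8 - 1368)*(41445 - 5*83) = -1376*(41445 - 415) = -1376*41030 = -56457280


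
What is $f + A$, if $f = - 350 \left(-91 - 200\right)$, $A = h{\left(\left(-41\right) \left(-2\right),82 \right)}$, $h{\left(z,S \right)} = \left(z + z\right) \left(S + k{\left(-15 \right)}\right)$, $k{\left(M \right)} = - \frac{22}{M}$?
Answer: $\frac{1733078}{15} \approx 1.1554 \cdot 10^{5}$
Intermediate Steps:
$h{\left(z,S \right)} = 2 z \left(\frac{22}{15} + S\right)$ ($h{\left(z,S \right)} = \left(z + z\right) \left(S - \frac{22}{-15}\right) = 2 z \left(S - - \frac{22}{15}\right) = 2 z \left(S + \frac{22}{15}\right) = 2 z \left(\frac{22}{15} + S\right)$)
$A = \frac{205328}{15}$ ($A = \frac{2 \left(\left(-41\right) \left(-2\right)\right) \left(22 + 15 \cdot 82\right)}{15} = \frac{2}{15} \cdot 82 \left(22 + 1230\right) = \frac{2}{15} \cdot 82 \cdot 1252 = \frac{205328}{15} \approx 13689.0$)
$f = 101850$ ($f = - 350 \left(-291\right) = \left(-1\right) \left(-101850\right) = 101850$)
$f + A = 101850 + \frac{205328}{15} = \frac{1733078}{15}$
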